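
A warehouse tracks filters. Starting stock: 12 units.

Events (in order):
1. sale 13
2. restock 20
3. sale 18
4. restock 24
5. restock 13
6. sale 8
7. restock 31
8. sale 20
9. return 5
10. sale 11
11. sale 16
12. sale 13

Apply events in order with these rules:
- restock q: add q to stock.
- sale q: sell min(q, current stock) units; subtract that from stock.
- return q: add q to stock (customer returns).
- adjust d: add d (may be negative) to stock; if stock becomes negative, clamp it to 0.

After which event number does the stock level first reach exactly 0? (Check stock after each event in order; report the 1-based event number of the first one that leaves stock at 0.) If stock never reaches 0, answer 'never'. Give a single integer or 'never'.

Processing events:
Start: stock = 12
  Event 1 (sale 13): sell min(13,12)=12. stock: 12 - 12 = 0. total_sold = 12
  Event 2 (restock 20): 0 + 20 = 20
  Event 3 (sale 18): sell min(18,20)=18. stock: 20 - 18 = 2. total_sold = 30
  Event 4 (restock 24): 2 + 24 = 26
  Event 5 (restock 13): 26 + 13 = 39
  Event 6 (sale 8): sell min(8,39)=8. stock: 39 - 8 = 31. total_sold = 38
  Event 7 (restock 31): 31 + 31 = 62
  Event 8 (sale 20): sell min(20,62)=20. stock: 62 - 20 = 42. total_sold = 58
  Event 9 (return 5): 42 + 5 = 47
  Event 10 (sale 11): sell min(11,47)=11. stock: 47 - 11 = 36. total_sold = 69
  Event 11 (sale 16): sell min(16,36)=16. stock: 36 - 16 = 20. total_sold = 85
  Event 12 (sale 13): sell min(13,20)=13. stock: 20 - 13 = 7. total_sold = 98
Final: stock = 7, total_sold = 98

First zero at event 1.

Answer: 1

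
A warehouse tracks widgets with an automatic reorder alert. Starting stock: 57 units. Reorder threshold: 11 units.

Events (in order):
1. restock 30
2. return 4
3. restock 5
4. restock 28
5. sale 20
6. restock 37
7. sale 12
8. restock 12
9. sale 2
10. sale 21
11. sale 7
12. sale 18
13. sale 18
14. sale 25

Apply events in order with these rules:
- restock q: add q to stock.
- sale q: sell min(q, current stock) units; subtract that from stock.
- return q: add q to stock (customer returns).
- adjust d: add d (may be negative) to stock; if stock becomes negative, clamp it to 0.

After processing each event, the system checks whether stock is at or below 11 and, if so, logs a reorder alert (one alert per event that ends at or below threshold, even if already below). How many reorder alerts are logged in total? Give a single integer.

Processing events:
Start: stock = 57
  Event 1 (restock 30): 57 + 30 = 87
  Event 2 (return 4): 87 + 4 = 91
  Event 3 (restock 5): 91 + 5 = 96
  Event 4 (restock 28): 96 + 28 = 124
  Event 5 (sale 20): sell min(20,124)=20. stock: 124 - 20 = 104. total_sold = 20
  Event 6 (restock 37): 104 + 37 = 141
  Event 7 (sale 12): sell min(12,141)=12. stock: 141 - 12 = 129. total_sold = 32
  Event 8 (restock 12): 129 + 12 = 141
  Event 9 (sale 2): sell min(2,141)=2. stock: 141 - 2 = 139. total_sold = 34
  Event 10 (sale 21): sell min(21,139)=21. stock: 139 - 21 = 118. total_sold = 55
  Event 11 (sale 7): sell min(7,118)=7. stock: 118 - 7 = 111. total_sold = 62
  Event 12 (sale 18): sell min(18,111)=18. stock: 111 - 18 = 93. total_sold = 80
  Event 13 (sale 18): sell min(18,93)=18. stock: 93 - 18 = 75. total_sold = 98
  Event 14 (sale 25): sell min(25,75)=25. stock: 75 - 25 = 50. total_sold = 123
Final: stock = 50, total_sold = 123

Checking against threshold 11:
  After event 1: stock=87 > 11
  After event 2: stock=91 > 11
  After event 3: stock=96 > 11
  After event 4: stock=124 > 11
  After event 5: stock=104 > 11
  After event 6: stock=141 > 11
  After event 7: stock=129 > 11
  After event 8: stock=141 > 11
  After event 9: stock=139 > 11
  After event 10: stock=118 > 11
  After event 11: stock=111 > 11
  After event 12: stock=93 > 11
  After event 13: stock=75 > 11
  After event 14: stock=50 > 11
Alert events: []. Count = 0

Answer: 0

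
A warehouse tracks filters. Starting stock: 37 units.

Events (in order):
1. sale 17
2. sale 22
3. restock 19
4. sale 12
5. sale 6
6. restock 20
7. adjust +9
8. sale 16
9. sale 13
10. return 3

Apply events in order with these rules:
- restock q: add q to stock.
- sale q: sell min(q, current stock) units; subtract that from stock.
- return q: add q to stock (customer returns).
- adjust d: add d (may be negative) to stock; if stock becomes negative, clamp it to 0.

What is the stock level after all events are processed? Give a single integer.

Processing events:
Start: stock = 37
  Event 1 (sale 17): sell min(17,37)=17. stock: 37 - 17 = 20. total_sold = 17
  Event 2 (sale 22): sell min(22,20)=20. stock: 20 - 20 = 0. total_sold = 37
  Event 3 (restock 19): 0 + 19 = 19
  Event 4 (sale 12): sell min(12,19)=12. stock: 19 - 12 = 7. total_sold = 49
  Event 5 (sale 6): sell min(6,7)=6. stock: 7 - 6 = 1. total_sold = 55
  Event 6 (restock 20): 1 + 20 = 21
  Event 7 (adjust +9): 21 + 9 = 30
  Event 8 (sale 16): sell min(16,30)=16. stock: 30 - 16 = 14. total_sold = 71
  Event 9 (sale 13): sell min(13,14)=13. stock: 14 - 13 = 1. total_sold = 84
  Event 10 (return 3): 1 + 3 = 4
Final: stock = 4, total_sold = 84

Answer: 4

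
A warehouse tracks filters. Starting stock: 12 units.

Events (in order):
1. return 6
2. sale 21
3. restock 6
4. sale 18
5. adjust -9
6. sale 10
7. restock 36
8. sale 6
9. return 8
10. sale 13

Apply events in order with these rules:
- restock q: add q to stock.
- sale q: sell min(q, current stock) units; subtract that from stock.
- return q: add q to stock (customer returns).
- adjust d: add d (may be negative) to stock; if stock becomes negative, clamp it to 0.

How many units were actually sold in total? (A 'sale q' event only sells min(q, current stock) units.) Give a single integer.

Processing events:
Start: stock = 12
  Event 1 (return 6): 12 + 6 = 18
  Event 2 (sale 21): sell min(21,18)=18. stock: 18 - 18 = 0. total_sold = 18
  Event 3 (restock 6): 0 + 6 = 6
  Event 4 (sale 18): sell min(18,6)=6. stock: 6 - 6 = 0. total_sold = 24
  Event 5 (adjust -9): 0 + -9 = 0 (clamped to 0)
  Event 6 (sale 10): sell min(10,0)=0. stock: 0 - 0 = 0. total_sold = 24
  Event 7 (restock 36): 0 + 36 = 36
  Event 8 (sale 6): sell min(6,36)=6. stock: 36 - 6 = 30. total_sold = 30
  Event 9 (return 8): 30 + 8 = 38
  Event 10 (sale 13): sell min(13,38)=13. stock: 38 - 13 = 25. total_sold = 43
Final: stock = 25, total_sold = 43

Answer: 43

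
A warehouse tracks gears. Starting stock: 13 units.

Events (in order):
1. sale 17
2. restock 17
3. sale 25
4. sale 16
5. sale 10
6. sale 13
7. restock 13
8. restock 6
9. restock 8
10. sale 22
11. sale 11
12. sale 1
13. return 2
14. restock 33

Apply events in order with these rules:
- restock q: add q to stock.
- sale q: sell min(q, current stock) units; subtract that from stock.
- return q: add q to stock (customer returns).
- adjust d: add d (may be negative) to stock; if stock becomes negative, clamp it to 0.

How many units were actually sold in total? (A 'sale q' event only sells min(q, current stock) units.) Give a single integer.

Processing events:
Start: stock = 13
  Event 1 (sale 17): sell min(17,13)=13. stock: 13 - 13 = 0. total_sold = 13
  Event 2 (restock 17): 0 + 17 = 17
  Event 3 (sale 25): sell min(25,17)=17. stock: 17 - 17 = 0. total_sold = 30
  Event 4 (sale 16): sell min(16,0)=0. stock: 0 - 0 = 0. total_sold = 30
  Event 5 (sale 10): sell min(10,0)=0. stock: 0 - 0 = 0. total_sold = 30
  Event 6 (sale 13): sell min(13,0)=0. stock: 0 - 0 = 0. total_sold = 30
  Event 7 (restock 13): 0 + 13 = 13
  Event 8 (restock 6): 13 + 6 = 19
  Event 9 (restock 8): 19 + 8 = 27
  Event 10 (sale 22): sell min(22,27)=22. stock: 27 - 22 = 5. total_sold = 52
  Event 11 (sale 11): sell min(11,5)=5. stock: 5 - 5 = 0. total_sold = 57
  Event 12 (sale 1): sell min(1,0)=0. stock: 0 - 0 = 0. total_sold = 57
  Event 13 (return 2): 0 + 2 = 2
  Event 14 (restock 33): 2 + 33 = 35
Final: stock = 35, total_sold = 57

Answer: 57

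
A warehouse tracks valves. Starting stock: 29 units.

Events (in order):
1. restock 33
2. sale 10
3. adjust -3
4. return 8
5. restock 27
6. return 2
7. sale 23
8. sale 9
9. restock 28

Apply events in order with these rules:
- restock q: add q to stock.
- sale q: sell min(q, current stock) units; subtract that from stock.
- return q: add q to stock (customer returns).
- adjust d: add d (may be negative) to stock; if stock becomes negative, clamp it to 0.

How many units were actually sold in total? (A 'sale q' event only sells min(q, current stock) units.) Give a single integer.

Processing events:
Start: stock = 29
  Event 1 (restock 33): 29 + 33 = 62
  Event 2 (sale 10): sell min(10,62)=10. stock: 62 - 10 = 52. total_sold = 10
  Event 3 (adjust -3): 52 + -3 = 49
  Event 4 (return 8): 49 + 8 = 57
  Event 5 (restock 27): 57 + 27 = 84
  Event 6 (return 2): 84 + 2 = 86
  Event 7 (sale 23): sell min(23,86)=23. stock: 86 - 23 = 63. total_sold = 33
  Event 8 (sale 9): sell min(9,63)=9. stock: 63 - 9 = 54. total_sold = 42
  Event 9 (restock 28): 54 + 28 = 82
Final: stock = 82, total_sold = 42

Answer: 42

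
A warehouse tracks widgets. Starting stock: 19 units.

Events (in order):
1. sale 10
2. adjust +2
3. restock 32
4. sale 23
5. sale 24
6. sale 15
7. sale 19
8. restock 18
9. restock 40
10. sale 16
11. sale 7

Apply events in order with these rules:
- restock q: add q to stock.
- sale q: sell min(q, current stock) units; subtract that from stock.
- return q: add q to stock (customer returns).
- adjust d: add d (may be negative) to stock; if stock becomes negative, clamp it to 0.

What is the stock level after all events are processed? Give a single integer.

Answer: 35

Derivation:
Processing events:
Start: stock = 19
  Event 1 (sale 10): sell min(10,19)=10. stock: 19 - 10 = 9. total_sold = 10
  Event 2 (adjust +2): 9 + 2 = 11
  Event 3 (restock 32): 11 + 32 = 43
  Event 4 (sale 23): sell min(23,43)=23. stock: 43 - 23 = 20. total_sold = 33
  Event 5 (sale 24): sell min(24,20)=20. stock: 20 - 20 = 0. total_sold = 53
  Event 6 (sale 15): sell min(15,0)=0. stock: 0 - 0 = 0. total_sold = 53
  Event 7 (sale 19): sell min(19,0)=0. stock: 0 - 0 = 0. total_sold = 53
  Event 8 (restock 18): 0 + 18 = 18
  Event 9 (restock 40): 18 + 40 = 58
  Event 10 (sale 16): sell min(16,58)=16. stock: 58 - 16 = 42. total_sold = 69
  Event 11 (sale 7): sell min(7,42)=7. stock: 42 - 7 = 35. total_sold = 76
Final: stock = 35, total_sold = 76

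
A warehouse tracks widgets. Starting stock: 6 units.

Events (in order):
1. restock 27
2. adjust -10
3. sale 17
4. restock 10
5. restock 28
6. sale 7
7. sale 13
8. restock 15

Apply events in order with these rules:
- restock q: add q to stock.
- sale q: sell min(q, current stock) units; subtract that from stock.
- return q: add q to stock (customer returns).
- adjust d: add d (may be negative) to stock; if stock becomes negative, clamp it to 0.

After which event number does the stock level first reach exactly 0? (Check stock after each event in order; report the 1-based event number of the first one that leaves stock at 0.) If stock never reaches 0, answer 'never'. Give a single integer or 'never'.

Processing events:
Start: stock = 6
  Event 1 (restock 27): 6 + 27 = 33
  Event 2 (adjust -10): 33 + -10 = 23
  Event 3 (sale 17): sell min(17,23)=17. stock: 23 - 17 = 6. total_sold = 17
  Event 4 (restock 10): 6 + 10 = 16
  Event 5 (restock 28): 16 + 28 = 44
  Event 6 (sale 7): sell min(7,44)=7. stock: 44 - 7 = 37. total_sold = 24
  Event 7 (sale 13): sell min(13,37)=13. stock: 37 - 13 = 24. total_sold = 37
  Event 8 (restock 15): 24 + 15 = 39
Final: stock = 39, total_sold = 37

Stock never reaches 0.

Answer: never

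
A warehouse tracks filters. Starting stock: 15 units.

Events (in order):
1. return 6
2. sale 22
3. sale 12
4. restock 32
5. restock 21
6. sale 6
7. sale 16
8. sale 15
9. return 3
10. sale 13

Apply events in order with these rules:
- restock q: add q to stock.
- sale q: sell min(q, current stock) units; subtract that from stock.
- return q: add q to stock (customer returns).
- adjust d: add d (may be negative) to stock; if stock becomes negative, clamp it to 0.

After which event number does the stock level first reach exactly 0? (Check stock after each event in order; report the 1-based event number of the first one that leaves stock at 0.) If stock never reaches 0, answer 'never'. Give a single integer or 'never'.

Processing events:
Start: stock = 15
  Event 1 (return 6): 15 + 6 = 21
  Event 2 (sale 22): sell min(22,21)=21. stock: 21 - 21 = 0. total_sold = 21
  Event 3 (sale 12): sell min(12,0)=0. stock: 0 - 0 = 0. total_sold = 21
  Event 4 (restock 32): 0 + 32 = 32
  Event 5 (restock 21): 32 + 21 = 53
  Event 6 (sale 6): sell min(6,53)=6. stock: 53 - 6 = 47. total_sold = 27
  Event 7 (sale 16): sell min(16,47)=16. stock: 47 - 16 = 31. total_sold = 43
  Event 8 (sale 15): sell min(15,31)=15. stock: 31 - 15 = 16. total_sold = 58
  Event 9 (return 3): 16 + 3 = 19
  Event 10 (sale 13): sell min(13,19)=13. stock: 19 - 13 = 6. total_sold = 71
Final: stock = 6, total_sold = 71

First zero at event 2.

Answer: 2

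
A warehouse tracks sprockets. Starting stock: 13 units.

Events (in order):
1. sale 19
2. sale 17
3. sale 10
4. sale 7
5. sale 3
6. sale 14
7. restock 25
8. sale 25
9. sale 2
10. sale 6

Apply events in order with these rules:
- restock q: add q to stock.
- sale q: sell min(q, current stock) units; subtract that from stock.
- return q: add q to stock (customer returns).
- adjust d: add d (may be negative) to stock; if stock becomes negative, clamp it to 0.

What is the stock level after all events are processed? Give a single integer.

Answer: 0

Derivation:
Processing events:
Start: stock = 13
  Event 1 (sale 19): sell min(19,13)=13. stock: 13 - 13 = 0. total_sold = 13
  Event 2 (sale 17): sell min(17,0)=0. stock: 0 - 0 = 0. total_sold = 13
  Event 3 (sale 10): sell min(10,0)=0. stock: 0 - 0 = 0. total_sold = 13
  Event 4 (sale 7): sell min(7,0)=0. stock: 0 - 0 = 0. total_sold = 13
  Event 5 (sale 3): sell min(3,0)=0. stock: 0 - 0 = 0. total_sold = 13
  Event 6 (sale 14): sell min(14,0)=0. stock: 0 - 0 = 0. total_sold = 13
  Event 7 (restock 25): 0 + 25 = 25
  Event 8 (sale 25): sell min(25,25)=25. stock: 25 - 25 = 0. total_sold = 38
  Event 9 (sale 2): sell min(2,0)=0. stock: 0 - 0 = 0. total_sold = 38
  Event 10 (sale 6): sell min(6,0)=0. stock: 0 - 0 = 0. total_sold = 38
Final: stock = 0, total_sold = 38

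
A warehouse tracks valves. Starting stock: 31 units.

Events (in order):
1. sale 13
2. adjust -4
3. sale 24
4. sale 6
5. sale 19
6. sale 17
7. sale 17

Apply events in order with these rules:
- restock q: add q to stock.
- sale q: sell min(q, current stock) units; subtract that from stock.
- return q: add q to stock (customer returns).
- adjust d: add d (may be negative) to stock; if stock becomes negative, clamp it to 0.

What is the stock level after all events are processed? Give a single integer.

Answer: 0

Derivation:
Processing events:
Start: stock = 31
  Event 1 (sale 13): sell min(13,31)=13. stock: 31 - 13 = 18. total_sold = 13
  Event 2 (adjust -4): 18 + -4 = 14
  Event 3 (sale 24): sell min(24,14)=14. stock: 14 - 14 = 0. total_sold = 27
  Event 4 (sale 6): sell min(6,0)=0. stock: 0 - 0 = 0. total_sold = 27
  Event 5 (sale 19): sell min(19,0)=0. stock: 0 - 0 = 0. total_sold = 27
  Event 6 (sale 17): sell min(17,0)=0. stock: 0 - 0 = 0. total_sold = 27
  Event 7 (sale 17): sell min(17,0)=0. stock: 0 - 0 = 0. total_sold = 27
Final: stock = 0, total_sold = 27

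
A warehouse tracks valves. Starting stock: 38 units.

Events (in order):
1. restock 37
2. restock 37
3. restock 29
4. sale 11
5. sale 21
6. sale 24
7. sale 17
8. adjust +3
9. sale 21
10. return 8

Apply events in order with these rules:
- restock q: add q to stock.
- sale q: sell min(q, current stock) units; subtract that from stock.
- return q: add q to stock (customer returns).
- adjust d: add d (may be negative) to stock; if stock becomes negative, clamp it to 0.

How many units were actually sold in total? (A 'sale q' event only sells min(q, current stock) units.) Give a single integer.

Answer: 94

Derivation:
Processing events:
Start: stock = 38
  Event 1 (restock 37): 38 + 37 = 75
  Event 2 (restock 37): 75 + 37 = 112
  Event 3 (restock 29): 112 + 29 = 141
  Event 4 (sale 11): sell min(11,141)=11. stock: 141 - 11 = 130. total_sold = 11
  Event 5 (sale 21): sell min(21,130)=21. stock: 130 - 21 = 109. total_sold = 32
  Event 6 (sale 24): sell min(24,109)=24. stock: 109 - 24 = 85. total_sold = 56
  Event 7 (sale 17): sell min(17,85)=17. stock: 85 - 17 = 68. total_sold = 73
  Event 8 (adjust +3): 68 + 3 = 71
  Event 9 (sale 21): sell min(21,71)=21. stock: 71 - 21 = 50. total_sold = 94
  Event 10 (return 8): 50 + 8 = 58
Final: stock = 58, total_sold = 94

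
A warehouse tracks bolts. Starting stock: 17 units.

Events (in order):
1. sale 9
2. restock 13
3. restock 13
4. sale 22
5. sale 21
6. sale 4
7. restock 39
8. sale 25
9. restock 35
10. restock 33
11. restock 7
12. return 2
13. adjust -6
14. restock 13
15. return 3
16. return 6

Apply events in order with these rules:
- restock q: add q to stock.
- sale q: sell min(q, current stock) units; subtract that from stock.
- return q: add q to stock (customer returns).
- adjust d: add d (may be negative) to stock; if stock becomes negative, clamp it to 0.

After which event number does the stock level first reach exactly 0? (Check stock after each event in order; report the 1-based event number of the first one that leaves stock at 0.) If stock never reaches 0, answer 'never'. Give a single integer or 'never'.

Answer: 5

Derivation:
Processing events:
Start: stock = 17
  Event 1 (sale 9): sell min(9,17)=9. stock: 17 - 9 = 8. total_sold = 9
  Event 2 (restock 13): 8 + 13 = 21
  Event 3 (restock 13): 21 + 13 = 34
  Event 4 (sale 22): sell min(22,34)=22. stock: 34 - 22 = 12. total_sold = 31
  Event 5 (sale 21): sell min(21,12)=12. stock: 12 - 12 = 0. total_sold = 43
  Event 6 (sale 4): sell min(4,0)=0. stock: 0 - 0 = 0. total_sold = 43
  Event 7 (restock 39): 0 + 39 = 39
  Event 8 (sale 25): sell min(25,39)=25. stock: 39 - 25 = 14. total_sold = 68
  Event 9 (restock 35): 14 + 35 = 49
  Event 10 (restock 33): 49 + 33 = 82
  Event 11 (restock 7): 82 + 7 = 89
  Event 12 (return 2): 89 + 2 = 91
  Event 13 (adjust -6): 91 + -6 = 85
  Event 14 (restock 13): 85 + 13 = 98
  Event 15 (return 3): 98 + 3 = 101
  Event 16 (return 6): 101 + 6 = 107
Final: stock = 107, total_sold = 68

First zero at event 5.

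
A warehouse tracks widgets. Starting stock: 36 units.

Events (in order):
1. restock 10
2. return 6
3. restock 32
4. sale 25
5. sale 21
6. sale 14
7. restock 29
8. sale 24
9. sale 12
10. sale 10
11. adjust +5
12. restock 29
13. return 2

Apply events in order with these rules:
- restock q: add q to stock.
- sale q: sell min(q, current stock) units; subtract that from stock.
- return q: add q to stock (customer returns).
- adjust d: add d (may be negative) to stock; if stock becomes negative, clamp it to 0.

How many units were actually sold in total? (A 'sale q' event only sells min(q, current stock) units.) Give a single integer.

Processing events:
Start: stock = 36
  Event 1 (restock 10): 36 + 10 = 46
  Event 2 (return 6): 46 + 6 = 52
  Event 3 (restock 32): 52 + 32 = 84
  Event 4 (sale 25): sell min(25,84)=25. stock: 84 - 25 = 59. total_sold = 25
  Event 5 (sale 21): sell min(21,59)=21. stock: 59 - 21 = 38. total_sold = 46
  Event 6 (sale 14): sell min(14,38)=14. stock: 38 - 14 = 24. total_sold = 60
  Event 7 (restock 29): 24 + 29 = 53
  Event 8 (sale 24): sell min(24,53)=24. stock: 53 - 24 = 29. total_sold = 84
  Event 9 (sale 12): sell min(12,29)=12. stock: 29 - 12 = 17. total_sold = 96
  Event 10 (sale 10): sell min(10,17)=10. stock: 17 - 10 = 7. total_sold = 106
  Event 11 (adjust +5): 7 + 5 = 12
  Event 12 (restock 29): 12 + 29 = 41
  Event 13 (return 2): 41 + 2 = 43
Final: stock = 43, total_sold = 106

Answer: 106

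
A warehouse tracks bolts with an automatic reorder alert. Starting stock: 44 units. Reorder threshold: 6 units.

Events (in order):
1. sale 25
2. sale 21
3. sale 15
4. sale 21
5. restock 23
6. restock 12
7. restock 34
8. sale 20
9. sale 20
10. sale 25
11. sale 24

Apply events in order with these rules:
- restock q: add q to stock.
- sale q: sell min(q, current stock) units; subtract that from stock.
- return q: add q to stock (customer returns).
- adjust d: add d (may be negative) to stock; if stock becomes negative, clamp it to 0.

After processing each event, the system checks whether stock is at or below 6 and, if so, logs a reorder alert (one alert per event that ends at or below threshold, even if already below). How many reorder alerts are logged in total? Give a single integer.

Answer: 5

Derivation:
Processing events:
Start: stock = 44
  Event 1 (sale 25): sell min(25,44)=25. stock: 44 - 25 = 19. total_sold = 25
  Event 2 (sale 21): sell min(21,19)=19. stock: 19 - 19 = 0. total_sold = 44
  Event 3 (sale 15): sell min(15,0)=0. stock: 0 - 0 = 0. total_sold = 44
  Event 4 (sale 21): sell min(21,0)=0. stock: 0 - 0 = 0. total_sold = 44
  Event 5 (restock 23): 0 + 23 = 23
  Event 6 (restock 12): 23 + 12 = 35
  Event 7 (restock 34): 35 + 34 = 69
  Event 8 (sale 20): sell min(20,69)=20. stock: 69 - 20 = 49. total_sold = 64
  Event 9 (sale 20): sell min(20,49)=20. stock: 49 - 20 = 29. total_sold = 84
  Event 10 (sale 25): sell min(25,29)=25. stock: 29 - 25 = 4. total_sold = 109
  Event 11 (sale 24): sell min(24,4)=4. stock: 4 - 4 = 0. total_sold = 113
Final: stock = 0, total_sold = 113

Checking against threshold 6:
  After event 1: stock=19 > 6
  After event 2: stock=0 <= 6 -> ALERT
  After event 3: stock=0 <= 6 -> ALERT
  After event 4: stock=0 <= 6 -> ALERT
  After event 5: stock=23 > 6
  After event 6: stock=35 > 6
  After event 7: stock=69 > 6
  After event 8: stock=49 > 6
  After event 9: stock=29 > 6
  After event 10: stock=4 <= 6 -> ALERT
  After event 11: stock=0 <= 6 -> ALERT
Alert events: [2, 3, 4, 10, 11]. Count = 5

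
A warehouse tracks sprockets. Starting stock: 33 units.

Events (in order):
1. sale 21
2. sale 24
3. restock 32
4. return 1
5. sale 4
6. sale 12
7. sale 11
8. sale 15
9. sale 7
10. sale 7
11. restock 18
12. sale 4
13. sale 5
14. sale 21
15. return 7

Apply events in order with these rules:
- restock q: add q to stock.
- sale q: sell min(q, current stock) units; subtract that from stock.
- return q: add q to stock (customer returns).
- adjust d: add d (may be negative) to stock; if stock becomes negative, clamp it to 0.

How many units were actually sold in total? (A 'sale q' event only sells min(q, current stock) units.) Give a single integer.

Processing events:
Start: stock = 33
  Event 1 (sale 21): sell min(21,33)=21. stock: 33 - 21 = 12. total_sold = 21
  Event 2 (sale 24): sell min(24,12)=12. stock: 12 - 12 = 0. total_sold = 33
  Event 3 (restock 32): 0 + 32 = 32
  Event 4 (return 1): 32 + 1 = 33
  Event 5 (sale 4): sell min(4,33)=4. stock: 33 - 4 = 29. total_sold = 37
  Event 6 (sale 12): sell min(12,29)=12. stock: 29 - 12 = 17. total_sold = 49
  Event 7 (sale 11): sell min(11,17)=11. stock: 17 - 11 = 6. total_sold = 60
  Event 8 (sale 15): sell min(15,6)=6. stock: 6 - 6 = 0. total_sold = 66
  Event 9 (sale 7): sell min(7,0)=0. stock: 0 - 0 = 0. total_sold = 66
  Event 10 (sale 7): sell min(7,0)=0. stock: 0 - 0 = 0. total_sold = 66
  Event 11 (restock 18): 0 + 18 = 18
  Event 12 (sale 4): sell min(4,18)=4. stock: 18 - 4 = 14. total_sold = 70
  Event 13 (sale 5): sell min(5,14)=5. stock: 14 - 5 = 9. total_sold = 75
  Event 14 (sale 21): sell min(21,9)=9. stock: 9 - 9 = 0. total_sold = 84
  Event 15 (return 7): 0 + 7 = 7
Final: stock = 7, total_sold = 84

Answer: 84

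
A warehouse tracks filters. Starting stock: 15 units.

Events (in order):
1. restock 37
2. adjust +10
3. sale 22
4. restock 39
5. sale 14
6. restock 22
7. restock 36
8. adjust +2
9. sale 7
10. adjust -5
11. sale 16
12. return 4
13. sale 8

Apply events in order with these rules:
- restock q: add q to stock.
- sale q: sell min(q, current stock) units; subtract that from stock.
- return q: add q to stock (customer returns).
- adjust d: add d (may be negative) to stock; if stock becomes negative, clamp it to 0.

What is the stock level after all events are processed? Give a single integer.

Answer: 93

Derivation:
Processing events:
Start: stock = 15
  Event 1 (restock 37): 15 + 37 = 52
  Event 2 (adjust +10): 52 + 10 = 62
  Event 3 (sale 22): sell min(22,62)=22. stock: 62 - 22 = 40. total_sold = 22
  Event 4 (restock 39): 40 + 39 = 79
  Event 5 (sale 14): sell min(14,79)=14. stock: 79 - 14 = 65. total_sold = 36
  Event 6 (restock 22): 65 + 22 = 87
  Event 7 (restock 36): 87 + 36 = 123
  Event 8 (adjust +2): 123 + 2 = 125
  Event 9 (sale 7): sell min(7,125)=7. stock: 125 - 7 = 118. total_sold = 43
  Event 10 (adjust -5): 118 + -5 = 113
  Event 11 (sale 16): sell min(16,113)=16. stock: 113 - 16 = 97. total_sold = 59
  Event 12 (return 4): 97 + 4 = 101
  Event 13 (sale 8): sell min(8,101)=8. stock: 101 - 8 = 93. total_sold = 67
Final: stock = 93, total_sold = 67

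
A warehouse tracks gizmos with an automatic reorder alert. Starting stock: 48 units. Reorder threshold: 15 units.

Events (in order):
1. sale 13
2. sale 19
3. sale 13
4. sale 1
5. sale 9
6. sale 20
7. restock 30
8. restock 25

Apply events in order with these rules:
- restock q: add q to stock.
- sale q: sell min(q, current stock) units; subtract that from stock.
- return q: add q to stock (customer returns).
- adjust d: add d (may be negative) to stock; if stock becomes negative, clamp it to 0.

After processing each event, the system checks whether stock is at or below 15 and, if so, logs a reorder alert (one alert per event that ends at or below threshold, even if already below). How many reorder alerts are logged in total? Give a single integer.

Answer: 4

Derivation:
Processing events:
Start: stock = 48
  Event 1 (sale 13): sell min(13,48)=13. stock: 48 - 13 = 35. total_sold = 13
  Event 2 (sale 19): sell min(19,35)=19. stock: 35 - 19 = 16. total_sold = 32
  Event 3 (sale 13): sell min(13,16)=13. stock: 16 - 13 = 3. total_sold = 45
  Event 4 (sale 1): sell min(1,3)=1. stock: 3 - 1 = 2. total_sold = 46
  Event 5 (sale 9): sell min(9,2)=2. stock: 2 - 2 = 0. total_sold = 48
  Event 6 (sale 20): sell min(20,0)=0. stock: 0 - 0 = 0. total_sold = 48
  Event 7 (restock 30): 0 + 30 = 30
  Event 8 (restock 25): 30 + 25 = 55
Final: stock = 55, total_sold = 48

Checking against threshold 15:
  After event 1: stock=35 > 15
  After event 2: stock=16 > 15
  After event 3: stock=3 <= 15 -> ALERT
  After event 4: stock=2 <= 15 -> ALERT
  After event 5: stock=0 <= 15 -> ALERT
  After event 6: stock=0 <= 15 -> ALERT
  After event 7: stock=30 > 15
  After event 8: stock=55 > 15
Alert events: [3, 4, 5, 6]. Count = 4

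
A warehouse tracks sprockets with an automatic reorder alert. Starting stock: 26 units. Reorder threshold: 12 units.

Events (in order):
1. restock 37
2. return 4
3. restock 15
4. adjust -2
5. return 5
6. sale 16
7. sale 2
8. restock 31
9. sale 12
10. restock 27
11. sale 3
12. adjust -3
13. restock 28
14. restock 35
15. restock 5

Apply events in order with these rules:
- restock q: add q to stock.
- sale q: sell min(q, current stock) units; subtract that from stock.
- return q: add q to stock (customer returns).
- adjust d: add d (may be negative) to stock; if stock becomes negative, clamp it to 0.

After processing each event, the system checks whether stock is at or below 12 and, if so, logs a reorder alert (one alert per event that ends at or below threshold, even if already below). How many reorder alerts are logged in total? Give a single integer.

Processing events:
Start: stock = 26
  Event 1 (restock 37): 26 + 37 = 63
  Event 2 (return 4): 63 + 4 = 67
  Event 3 (restock 15): 67 + 15 = 82
  Event 4 (adjust -2): 82 + -2 = 80
  Event 5 (return 5): 80 + 5 = 85
  Event 6 (sale 16): sell min(16,85)=16. stock: 85 - 16 = 69. total_sold = 16
  Event 7 (sale 2): sell min(2,69)=2. stock: 69 - 2 = 67. total_sold = 18
  Event 8 (restock 31): 67 + 31 = 98
  Event 9 (sale 12): sell min(12,98)=12. stock: 98 - 12 = 86. total_sold = 30
  Event 10 (restock 27): 86 + 27 = 113
  Event 11 (sale 3): sell min(3,113)=3. stock: 113 - 3 = 110. total_sold = 33
  Event 12 (adjust -3): 110 + -3 = 107
  Event 13 (restock 28): 107 + 28 = 135
  Event 14 (restock 35): 135 + 35 = 170
  Event 15 (restock 5): 170 + 5 = 175
Final: stock = 175, total_sold = 33

Checking against threshold 12:
  After event 1: stock=63 > 12
  After event 2: stock=67 > 12
  After event 3: stock=82 > 12
  After event 4: stock=80 > 12
  After event 5: stock=85 > 12
  After event 6: stock=69 > 12
  After event 7: stock=67 > 12
  After event 8: stock=98 > 12
  After event 9: stock=86 > 12
  After event 10: stock=113 > 12
  After event 11: stock=110 > 12
  After event 12: stock=107 > 12
  After event 13: stock=135 > 12
  After event 14: stock=170 > 12
  After event 15: stock=175 > 12
Alert events: []. Count = 0

Answer: 0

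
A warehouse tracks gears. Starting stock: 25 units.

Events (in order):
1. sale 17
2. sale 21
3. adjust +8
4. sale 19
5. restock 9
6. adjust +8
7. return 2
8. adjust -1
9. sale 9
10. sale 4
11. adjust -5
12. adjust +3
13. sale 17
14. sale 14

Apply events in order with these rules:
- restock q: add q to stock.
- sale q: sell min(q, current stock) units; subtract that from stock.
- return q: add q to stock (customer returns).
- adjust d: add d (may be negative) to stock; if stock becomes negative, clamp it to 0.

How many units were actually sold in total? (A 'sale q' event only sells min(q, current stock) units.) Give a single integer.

Processing events:
Start: stock = 25
  Event 1 (sale 17): sell min(17,25)=17. stock: 25 - 17 = 8. total_sold = 17
  Event 2 (sale 21): sell min(21,8)=8. stock: 8 - 8 = 0. total_sold = 25
  Event 3 (adjust +8): 0 + 8 = 8
  Event 4 (sale 19): sell min(19,8)=8. stock: 8 - 8 = 0. total_sold = 33
  Event 5 (restock 9): 0 + 9 = 9
  Event 6 (adjust +8): 9 + 8 = 17
  Event 7 (return 2): 17 + 2 = 19
  Event 8 (adjust -1): 19 + -1 = 18
  Event 9 (sale 9): sell min(9,18)=9. stock: 18 - 9 = 9. total_sold = 42
  Event 10 (sale 4): sell min(4,9)=4. stock: 9 - 4 = 5. total_sold = 46
  Event 11 (adjust -5): 5 + -5 = 0
  Event 12 (adjust +3): 0 + 3 = 3
  Event 13 (sale 17): sell min(17,3)=3. stock: 3 - 3 = 0. total_sold = 49
  Event 14 (sale 14): sell min(14,0)=0. stock: 0 - 0 = 0. total_sold = 49
Final: stock = 0, total_sold = 49

Answer: 49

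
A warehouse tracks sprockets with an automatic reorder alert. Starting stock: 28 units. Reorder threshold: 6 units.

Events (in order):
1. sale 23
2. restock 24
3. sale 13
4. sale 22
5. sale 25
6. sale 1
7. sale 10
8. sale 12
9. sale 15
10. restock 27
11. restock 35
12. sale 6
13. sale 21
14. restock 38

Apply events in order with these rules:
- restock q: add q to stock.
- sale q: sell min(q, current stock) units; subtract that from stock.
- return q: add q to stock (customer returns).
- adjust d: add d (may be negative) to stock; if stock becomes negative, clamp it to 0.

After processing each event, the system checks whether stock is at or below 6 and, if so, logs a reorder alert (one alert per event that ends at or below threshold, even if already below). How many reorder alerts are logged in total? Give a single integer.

Answer: 7

Derivation:
Processing events:
Start: stock = 28
  Event 1 (sale 23): sell min(23,28)=23. stock: 28 - 23 = 5. total_sold = 23
  Event 2 (restock 24): 5 + 24 = 29
  Event 3 (sale 13): sell min(13,29)=13. stock: 29 - 13 = 16. total_sold = 36
  Event 4 (sale 22): sell min(22,16)=16. stock: 16 - 16 = 0. total_sold = 52
  Event 5 (sale 25): sell min(25,0)=0. stock: 0 - 0 = 0. total_sold = 52
  Event 6 (sale 1): sell min(1,0)=0. stock: 0 - 0 = 0. total_sold = 52
  Event 7 (sale 10): sell min(10,0)=0. stock: 0 - 0 = 0. total_sold = 52
  Event 8 (sale 12): sell min(12,0)=0. stock: 0 - 0 = 0. total_sold = 52
  Event 9 (sale 15): sell min(15,0)=0. stock: 0 - 0 = 0. total_sold = 52
  Event 10 (restock 27): 0 + 27 = 27
  Event 11 (restock 35): 27 + 35 = 62
  Event 12 (sale 6): sell min(6,62)=6. stock: 62 - 6 = 56. total_sold = 58
  Event 13 (sale 21): sell min(21,56)=21. stock: 56 - 21 = 35. total_sold = 79
  Event 14 (restock 38): 35 + 38 = 73
Final: stock = 73, total_sold = 79

Checking against threshold 6:
  After event 1: stock=5 <= 6 -> ALERT
  After event 2: stock=29 > 6
  After event 3: stock=16 > 6
  After event 4: stock=0 <= 6 -> ALERT
  After event 5: stock=0 <= 6 -> ALERT
  After event 6: stock=0 <= 6 -> ALERT
  After event 7: stock=0 <= 6 -> ALERT
  After event 8: stock=0 <= 6 -> ALERT
  After event 9: stock=0 <= 6 -> ALERT
  After event 10: stock=27 > 6
  After event 11: stock=62 > 6
  After event 12: stock=56 > 6
  After event 13: stock=35 > 6
  After event 14: stock=73 > 6
Alert events: [1, 4, 5, 6, 7, 8, 9]. Count = 7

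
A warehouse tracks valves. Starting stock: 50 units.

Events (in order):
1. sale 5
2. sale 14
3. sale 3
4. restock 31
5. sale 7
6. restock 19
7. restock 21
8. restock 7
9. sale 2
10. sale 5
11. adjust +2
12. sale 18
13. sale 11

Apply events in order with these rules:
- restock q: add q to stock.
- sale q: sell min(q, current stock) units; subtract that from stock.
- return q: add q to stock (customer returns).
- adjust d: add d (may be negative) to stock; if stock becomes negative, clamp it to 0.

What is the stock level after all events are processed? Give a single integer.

Answer: 65

Derivation:
Processing events:
Start: stock = 50
  Event 1 (sale 5): sell min(5,50)=5. stock: 50 - 5 = 45. total_sold = 5
  Event 2 (sale 14): sell min(14,45)=14. stock: 45 - 14 = 31. total_sold = 19
  Event 3 (sale 3): sell min(3,31)=3. stock: 31 - 3 = 28. total_sold = 22
  Event 4 (restock 31): 28 + 31 = 59
  Event 5 (sale 7): sell min(7,59)=7. stock: 59 - 7 = 52. total_sold = 29
  Event 6 (restock 19): 52 + 19 = 71
  Event 7 (restock 21): 71 + 21 = 92
  Event 8 (restock 7): 92 + 7 = 99
  Event 9 (sale 2): sell min(2,99)=2. stock: 99 - 2 = 97. total_sold = 31
  Event 10 (sale 5): sell min(5,97)=5. stock: 97 - 5 = 92. total_sold = 36
  Event 11 (adjust +2): 92 + 2 = 94
  Event 12 (sale 18): sell min(18,94)=18. stock: 94 - 18 = 76. total_sold = 54
  Event 13 (sale 11): sell min(11,76)=11. stock: 76 - 11 = 65. total_sold = 65
Final: stock = 65, total_sold = 65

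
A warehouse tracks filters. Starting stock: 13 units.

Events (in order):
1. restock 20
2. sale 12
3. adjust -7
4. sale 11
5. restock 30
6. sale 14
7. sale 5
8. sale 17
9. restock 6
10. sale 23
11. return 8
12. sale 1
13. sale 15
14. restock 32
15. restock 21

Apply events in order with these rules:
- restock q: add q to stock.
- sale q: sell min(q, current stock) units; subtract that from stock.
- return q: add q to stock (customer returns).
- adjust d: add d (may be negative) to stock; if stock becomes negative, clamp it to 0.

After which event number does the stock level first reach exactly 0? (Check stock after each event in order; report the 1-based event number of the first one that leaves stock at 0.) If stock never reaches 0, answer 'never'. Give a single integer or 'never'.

Processing events:
Start: stock = 13
  Event 1 (restock 20): 13 + 20 = 33
  Event 2 (sale 12): sell min(12,33)=12. stock: 33 - 12 = 21. total_sold = 12
  Event 3 (adjust -7): 21 + -7 = 14
  Event 4 (sale 11): sell min(11,14)=11. stock: 14 - 11 = 3. total_sold = 23
  Event 5 (restock 30): 3 + 30 = 33
  Event 6 (sale 14): sell min(14,33)=14. stock: 33 - 14 = 19. total_sold = 37
  Event 7 (sale 5): sell min(5,19)=5. stock: 19 - 5 = 14. total_sold = 42
  Event 8 (sale 17): sell min(17,14)=14. stock: 14 - 14 = 0. total_sold = 56
  Event 9 (restock 6): 0 + 6 = 6
  Event 10 (sale 23): sell min(23,6)=6. stock: 6 - 6 = 0. total_sold = 62
  Event 11 (return 8): 0 + 8 = 8
  Event 12 (sale 1): sell min(1,8)=1. stock: 8 - 1 = 7. total_sold = 63
  Event 13 (sale 15): sell min(15,7)=7. stock: 7 - 7 = 0. total_sold = 70
  Event 14 (restock 32): 0 + 32 = 32
  Event 15 (restock 21): 32 + 21 = 53
Final: stock = 53, total_sold = 70

First zero at event 8.

Answer: 8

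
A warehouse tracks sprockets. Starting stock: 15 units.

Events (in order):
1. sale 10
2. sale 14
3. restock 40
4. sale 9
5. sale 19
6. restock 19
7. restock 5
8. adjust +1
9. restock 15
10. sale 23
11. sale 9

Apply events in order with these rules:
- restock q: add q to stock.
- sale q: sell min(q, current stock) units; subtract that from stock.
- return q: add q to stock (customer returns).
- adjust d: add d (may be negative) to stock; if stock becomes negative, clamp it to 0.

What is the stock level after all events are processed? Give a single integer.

Processing events:
Start: stock = 15
  Event 1 (sale 10): sell min(10,15)=10. stock: 15 - 10 = 5. total_sold = 10
  Event 2 (sale 14): sell min(14,5)=5. stock: 5 - 5 = 0. total_sold = 15
  Event 3 (restock 40): 0 + 40 = 40
  Event 4 (sale 9): sell min(9,40)=9. stock: 40 - 9 = 31. total_sold = 24
  Event 5 (sale 19): sell min(19,31)=19. stock: 31 - 19 = 12. total_sold = 43
  Event 6 (restock 19): 12 + 19 = 31
  Event 7 (restock 5): 31 + 5 = 36
  Event 8 (adjust +1): 36 + 1 = 37
  Event 9 (restock 15): 37 + 15 = 52
  Event 10 (sale 23): sell min(23,52)=23. stock: 52 - 23 = 29. total_sold = 66
  Event 11 (sale 9): sell min(9,29)=9. stock: 29 - 9 = 20. total_sold = 75
Final: stock = 20, total_sold = 75

Answer: 20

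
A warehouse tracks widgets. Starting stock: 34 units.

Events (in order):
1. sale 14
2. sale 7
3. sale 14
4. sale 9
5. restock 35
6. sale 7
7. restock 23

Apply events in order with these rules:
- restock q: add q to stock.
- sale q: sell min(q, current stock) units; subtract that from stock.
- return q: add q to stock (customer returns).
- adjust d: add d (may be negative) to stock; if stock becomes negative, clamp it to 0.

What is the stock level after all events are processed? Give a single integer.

Processing events:
Start: stock = 34
  Event 1 (sale 14): sell min(14,34)=14. stock: 34 - 14 = 20. total_sold = 14
  Event 2 (sale 7): sell min(7,20)=7. stock: 20 - 7 = 13. total_sold = 21
  Event 3 (sale 14): sell min(14,13)=13. stock: 13 - 13 = 0. total_sold = 34
  Event 4 (sale 9): sell min(9,0)=0. stock: 0 - 0 = 0. total_sold = 34
  Event 5 (restock 35): 0 + 35 = 35
  Event 6 (sale 7): sell min(7,35)=7. stock: 35 - 7 = 28. total_sold = 41
  Event 7 (restock 23): 28 + 23 = 51
Final: stock = 51, total_sold = 41

Answer: 51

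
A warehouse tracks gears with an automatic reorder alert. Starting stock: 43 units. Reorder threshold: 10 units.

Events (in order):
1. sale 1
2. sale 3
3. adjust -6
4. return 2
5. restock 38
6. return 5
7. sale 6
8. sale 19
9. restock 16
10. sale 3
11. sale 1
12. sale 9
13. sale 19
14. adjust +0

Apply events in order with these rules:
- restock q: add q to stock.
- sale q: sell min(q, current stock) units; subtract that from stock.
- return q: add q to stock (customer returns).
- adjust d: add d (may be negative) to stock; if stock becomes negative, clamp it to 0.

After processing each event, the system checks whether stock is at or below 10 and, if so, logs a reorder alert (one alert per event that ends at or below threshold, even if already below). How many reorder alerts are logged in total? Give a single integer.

Answer: 0

Derivation:
Processing events:
Start: stock = 43
  Event 1 (sale 1): sell min(1,43)=1. stock: 43 - 1 = 42. total_sold = 1
  Event 2 (sale 3): sell min(3,42)=3. stock: 42 - 3 = 39. total_sold = 4
  Event 3 (adjust -6): 39 + -6 = 33
  Event 4 (return 2): 33 + 2 = 35
  Event 5 (restock 38): 35 + 38 = 73
  Event 6 (return 5): 73 + 5 = 78
  Event 7 (sale 6): sell min(6,78)=6. stock: 78 - 6 = 72. total_sold = 10
  Event 8 (sale 19): sell min(19,72)=19. stock: 72 - 19 = 53. total_sold = 29
  Event 9 (restock 16): 53 + 16 = 69
  Event 10 (sale 3): sell min(3,69)=3. stock: 69 - 3 = 66. total_sold = 32
  Event 11 (sale 1): sell min(1,66)=1. stock: 66 - 1 = 65. total_sold = 33
  Event 12 (sale 9): sell min(9,65)=9. stock: 65 - 9 = 56. total_sold = 42
  Event 13 (sale 19): sell min(19,56)=19. stock: 56 - 19 = 37. total_sold = 61
  Event 14 (adjust +0): 37 + 0 = 37
Final: stock = 37, total_sold = 61

Checking against threshold 10:
  After event 1: stock=42 > 10
  After event 2: stock=39 > 10
  After event 3: stock=33 > 10
  After event 4: stock=35 > 10
  After event 5: stock=73 > 10
  After event 6: stock=78 > 10
  After event 7: stock=72 > 10
  After event 8: stock=53 > 10
  After event 9: stock=69 > 10
  After event 10: stock=66 > 10
  After event 11: stock=65 > 10
  After event 12: stock=56 > 10
  After event 13: stock=37 > 10
  After event 14: stock=37 > 10
Alert events: []. Count = 0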